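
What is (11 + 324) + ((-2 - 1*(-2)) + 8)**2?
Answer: 399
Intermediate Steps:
(11 + 324) + ((-2 - 1*(-2)) + 8)**2 = 335 + ((-2 + 2) + 8)**2 = 335 + (0 + 8)**2 = 335 + 8**2 = 335 + 64 = 399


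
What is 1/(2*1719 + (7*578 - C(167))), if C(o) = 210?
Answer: 1/7274 ≈ 0.00013748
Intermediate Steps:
1/(2*1719 + (7*578 - C(167))) = 1/(2*1719 + (7*578 - 1*210)) = 1/(3438 + (4046 - 210)) = 1/(3438 + 3836) = 1/7274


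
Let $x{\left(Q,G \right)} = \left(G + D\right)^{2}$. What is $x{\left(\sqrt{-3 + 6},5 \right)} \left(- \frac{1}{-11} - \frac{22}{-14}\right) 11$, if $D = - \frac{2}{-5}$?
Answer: $\frac{93312}{175} \approx 533.21$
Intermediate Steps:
$D = \frac{2}{5}$ ($D = \left(-2\right) \left(- \frac{1}{5}\right) = \frac{2}{5} \approx 0.4$)
$x{\left(Q,G \right)} = \left(\frac{2}{5} + G\right)^{2}$ ($x{\left(Q,G \right)} = \left(G + \frac{2}{5}\right)^{2} = \left(\frac{2}{5} + G\right)^{2}$)
$x{\left(\sqrt{-3 + 6},5 \right)} \left(- \frac{1}{-11} - \frac{22}{-14}\right) 11 = \frac{\left(2 + 5 \cdot 5\right)^{2}}{25} \left(- \frac{1}{-11} - \frac{22}{-14}\right) 11 = \frac{\left(2 + 25\right)^{2}}{25} \left(\left(-1\right) \left(- \frac{1}{11}\right) - - \frac{11}{7}\right) 11 = \frac{27^{2}}{25} \left(\frac{1}{11} + \frac{11}{7}\right) 11 = \frac{1}{25} \cdot 729 \cdot \frac{128}{77} \cdot 11 = \frac{729}{25} \cdot \frac{128}{77} \cdot 11 = \frac{93312}{1925} \cdot 11 = \frac{93312}{175}$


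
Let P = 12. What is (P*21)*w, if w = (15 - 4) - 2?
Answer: 2268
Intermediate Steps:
w = 9 (w = 11 - 2 = 9)
(P*21)*w = (12*21)*9 = 252*9 = 2268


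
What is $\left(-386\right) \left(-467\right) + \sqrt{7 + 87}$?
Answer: $180262 + \sqrt{94} \approx 1.8027 \cdot 10^{5}$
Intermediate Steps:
$\left(-386\right) \left(-467\right) + \sqrt{7 + 87} = 180262 + \sqrt{94}$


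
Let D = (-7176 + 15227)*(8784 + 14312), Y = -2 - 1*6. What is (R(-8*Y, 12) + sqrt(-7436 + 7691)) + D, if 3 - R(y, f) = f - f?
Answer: 185945899 + sqrt(255) ≈ 1.8595e+8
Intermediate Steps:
Y = -8 (Y = -2 - 6 = -8)
R(y, f) = 3 (R(y, f) = 3 - (f - f) = 3 - 1*0 = 3 + 0 = 3)
D = 185945896 (D = 8051*23096 = 185945896)
(R(-8*Y, 12) + sqrt(-7436 + 7691)) + D = (3 + sqrt(-7436 + 7691)) + 185945896 = (3 + sqrt(255)) + 185945896 = 185945899 + sqrt(255)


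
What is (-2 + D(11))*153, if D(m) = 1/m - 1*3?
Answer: -8262/11 ≈ -751.09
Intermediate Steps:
D(m) = -3 + 1/m (D(m) = 1/m - 3 = -3 + 1/m)
(-2 + D(11))*153 = (-2 + (-3 + 1/11))*153 = (-2 - 32/11)*153 = -54/11*153 = -8262/11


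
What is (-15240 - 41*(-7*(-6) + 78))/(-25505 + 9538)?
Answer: 2880/2281 ≈ 1.2626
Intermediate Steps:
(-15240 - 41*(-7*(-6) + 78))/(-25505 + 9538) = (-15240 - 41*(42 + 78))/(-15967) = (-15240 - 41*120)*(-1/15967) = (-15240 - 4920)*(-1/15967) = -20160*(-1/15967) = 2880/2281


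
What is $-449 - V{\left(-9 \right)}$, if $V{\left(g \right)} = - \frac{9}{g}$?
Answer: $-450$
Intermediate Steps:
$-449 - V{\left(-9 \right)} = -449 - - \frac{9}{-9} = -449 - \left(-9\right) \left(- \frac{1}{9}\right) = -449 - 1 = -450$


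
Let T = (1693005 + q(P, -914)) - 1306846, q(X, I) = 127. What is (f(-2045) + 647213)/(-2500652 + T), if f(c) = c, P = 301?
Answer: -322584/1057183 ≈ -0.30514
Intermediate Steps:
T = 386286 (T = (1693005 + 127) - 1306846 = 1693132 - 1306846 = 386286)
(f(-2045) + 647213)/(-2500652 + T) = (-2045 + 647213)/(-2500652 + 386286) = 645168/(-2114366) = 645168*(-1/2114366) = -322584/1057183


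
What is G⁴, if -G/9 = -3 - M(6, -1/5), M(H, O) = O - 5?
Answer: 96059601/625 ≈ 1.5370e+5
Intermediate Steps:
M(H, O) = -5 + O
G = -99/5 (G = -9*(-3 - (-5 - 1/5)) = -9*(-3 - (-5 - 1*⅕)) = -9*(-3 - (-5 - ⅕)) = -9*(-3 - 1*(-26/5)) = -9*(-3 + 26/5) = -9*11/5 = -99/5 ≈ -19.800)
G⁴ = (-99/5)⁴ = 96059601/625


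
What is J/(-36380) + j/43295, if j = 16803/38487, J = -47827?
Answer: 5312965749073/4041319994180 ≈ 1.3147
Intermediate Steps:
j = 5601/12829 (j = 16803*(1/38487) = 5601/12829 ≈ 0.43659)
J/(-36380) + j/43295 = -47827/(-36380) + (5601/12829)/43295 = -47827*(-1/36380) + (5601/12829)*(1/43295) = 47827/36380 + 5601/555431555 = 5312965749073/4041319994180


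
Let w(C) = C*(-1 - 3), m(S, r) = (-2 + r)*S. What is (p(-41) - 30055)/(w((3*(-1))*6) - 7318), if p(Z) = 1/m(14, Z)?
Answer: 18093111/4362092 ≈ 4.1478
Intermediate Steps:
m(S, r) = S*(-2 + r)
p(Z) = 1/(-28 + 14*Z) (p(Z) = 1/(14*(-2 + Z)) = 1/(-28 + 14*Z))
w(C) = -4*C (w(C) = C*(-4) = -4*C)
(p(-41) - 30055)/(w((3*(-1))*6) - 7318) = (1/(14*(-2 - 41)) - 30055)/(-4*3*(-1)*6 - 7318) = ((1/14)/(-43) - 30055)/(-(-12)*6 - 7318) = ((1/14)*(-1/43) - 30055)/(-4*(-18) - 7318) = (-1/602 - 30055)/(72 - 7318) = -18093111/602/(-7246) = -18093111/602*(-1/7246) = 18093111/4362092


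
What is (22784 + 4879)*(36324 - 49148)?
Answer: -354750312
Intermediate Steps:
(22784 + 4879)*(36324 - 49148) = 27663*(-12824) = -354750312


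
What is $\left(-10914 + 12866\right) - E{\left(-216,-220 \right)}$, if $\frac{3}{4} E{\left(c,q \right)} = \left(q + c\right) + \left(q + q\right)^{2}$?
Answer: $-255600$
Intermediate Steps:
$E{\left(c,q \right)} = \frac{4 c}{3} + \frac{4 q}{3} + \frac{16 q^{2}}{3}$ ($E{\left(c,q \right)} = \frac{4 \left(\left(q + c\right) + \left(q + q\right)^{2}\right)}{3} = \frac{4 \left(\left(c + q\right) + \left(2 q\right)^{2}\right)}{3} = \frac{4 \left(\left(c + q\right) + 4 q^{2}\right)}{3} = \frac{4 \left(c + q + 4 q^{2}\right)}{3} = \frac{4 c}{3} + \frac{4 q}{3} + \frac{16 q^{2}}{3}$)
$\left(-10914 + 12866\right) - E{\left(-216,-220 \right)} = \left(-10914 + 12866\right) - \left(\frac{4}{3} \left(-216\right) + \frac{4}{3} \left(-220\right) + \frac{16 \left(-220\right)^{2}}{3}\right) = 1952 - \left(-288 - \frac{880}{3} + \frac{16}{3} \cdot 48400\right) = 1952 - \left(-288 - \frac{880}{3} + \frac{774400}{3}\right) = 1952 - 257552 = -255600$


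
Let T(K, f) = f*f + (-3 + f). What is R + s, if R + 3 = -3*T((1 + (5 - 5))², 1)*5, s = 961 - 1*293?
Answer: 680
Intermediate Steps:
s = 668 (s = 961 - 293 = 668)
T(K, f) = -3 + f + f² (T(K, f) = f² + (-3 + f) = -3 + f + f²)
R = 12 (R = -3 - 3*(-3 + 1 + 1²)*5 = -3 - 3*(-3 + 1 + 1)*5 = -3 - 3*(-1)*5 = -3 + 3*5 = -3 + 15 = 12)
R + s = 12 + 668 = 680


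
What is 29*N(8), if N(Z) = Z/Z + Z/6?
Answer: 203/3 ≈ 67.667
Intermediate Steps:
N(Z) = 1 + Z/6 (N(Z) = 1 + Z*(1/6) = 1 + Z/6)
29*N(8) = 29*(1 + (1/6)*8) = 29*(1 + 4/3) = 29*(7/3) = 203/3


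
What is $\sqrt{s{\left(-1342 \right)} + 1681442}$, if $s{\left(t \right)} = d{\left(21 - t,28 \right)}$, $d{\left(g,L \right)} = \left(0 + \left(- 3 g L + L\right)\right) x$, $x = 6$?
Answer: $\sqrt{994658} \approx 997.33$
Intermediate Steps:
$d{\left(g,L \right)} = 6 L - 18 L g$ ($d{\left(g,L \right)} = \left(0 + \left(- 3 g L + L\right)\right) 6 = \left(0 - \left(- L + 3 L g\right)\right) 6 = \left(L - 3 L g\right) 6 = 6 L - 18 L g$)
$s{\left(t \right)} = -10416 + 504 t$ ($s{\left(t \right)} = 6 \cdot 28 \left(1 - 3 \left(21 - t\right)\right) = 6 \cdot 28 \left(1 + \left(-63 + 3 t\right)\right) = 6 \cdot 28 \left(-62 + 3 t\right) = -10416 + 504 t$)
$\sqrt{s{\left(-1342 \right)} + 1681442} = \sqrt{\left(-10416 + 504 \left(-1342\right)\right) + 1681442} = \sqrt{\left(-10416 - 676368\right) + 1681442} = \sqrt{-686784 + 1681442} = \sqrt{994658}$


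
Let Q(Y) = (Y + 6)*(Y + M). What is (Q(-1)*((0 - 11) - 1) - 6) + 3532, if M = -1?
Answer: 3646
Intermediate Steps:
Q(Y) = (-1 + Y)*(6 + Y) (Q(Y) = (Y + 6)*(Y - 1) = (6 + Y)*(-1 + Y) = (-1 + Y)*(6 + Y))
(Q(-1)*((0 - 11) - 1) - 6) + 3532 = ((-6 + (-1)² + 5*(-1))*((0 - 11) - 1) - 6) + 3532 = ((-6 + 1 - 5)*(-11 - 1) - 6) + 3532 = (-10*(-12) - 6) + 3532 = (120 - 6) + 3532 = 114 + 3532 = 3646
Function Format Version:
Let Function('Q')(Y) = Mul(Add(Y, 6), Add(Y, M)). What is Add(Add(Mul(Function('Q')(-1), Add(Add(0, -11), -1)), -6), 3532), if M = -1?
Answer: 3646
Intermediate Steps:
Function('Q')(Y) = Mul(Add(-1, Y), Add(6, Y)) (Function('Q')(Y) = Mul(Add(Y, 6), Add(Y, -1)) = Mul(Add(6, Y), Add(-1, Y)) = Mul(Add(-1, Y), Add(6, Y)))
Add(Add(Mul(Function('Q')(-1), Add(Add(0, -11), -1)), -6), 3532) = Add(Add(Mul(Add(-6, Pow(-1, 2), Mul(5, -1)), Add(Add(0, -11), -1)), -6), 3532) = Add(Add(Mul(Add(-6, 1, -5), Add(-11, -1)), -6), 3532) = Add(Add(Mul(-10, -12), -6), 3532) = Add(Add(120, -6), 3532) = Add(114, 3532) = 3646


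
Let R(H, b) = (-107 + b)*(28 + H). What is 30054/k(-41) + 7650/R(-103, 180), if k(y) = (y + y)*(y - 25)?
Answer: 273653/65846 ≈ 4.1560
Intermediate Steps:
k(y) = 2*y*(-25 + y) (k(y) = (2*y)*(-25 + y) = 2*y*(-25 + y))
30054/k(-41) + 7650/R(-103, 180) = 30054/((2*(-41)*(-25 - 41))) + 7650/(-2996 - 107*(-103) + 28*180 - 103*180) = 30054/((2*(-41)*(-66))) + 7650/(-2996 + 11021 + 5040 - 18540) = 30054/5412 + 7650/(-5475) = 30054*(1/5412) + 7650*(-1/5475) = 5009/902 - 102/73 = 273653/65846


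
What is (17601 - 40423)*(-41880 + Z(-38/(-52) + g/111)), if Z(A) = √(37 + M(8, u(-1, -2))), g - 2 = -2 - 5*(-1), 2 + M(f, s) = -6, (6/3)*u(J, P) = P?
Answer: 955785360 - 22822*√29 ≈ 9.5566e+8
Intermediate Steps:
u(J, P) = P/2
M(f, s) = -8 (M(f, s) = -2 - 6 = -8)
g = 5 (g = 2 + (-2 - 5*(-1)) = 2 + (-2 + 5) = 2 + 3 = 5)
Z(A) = √29 (Z(A) = √(37 - 8) = √29)
(17601 - 40423)*(-41880 + Z(-38/(-52) + g/111)) = (17601 - 40423)*(-41880 + √29) = -22822*(-41880 + √29) = 955785360 - 22822*√29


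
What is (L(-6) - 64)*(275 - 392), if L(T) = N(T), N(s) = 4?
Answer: 7020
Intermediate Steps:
L(T) = 4
(L(-6) - 64)*(275 - 392) = (4 - 64)*(275 - 392) = -60*(-117) = 7020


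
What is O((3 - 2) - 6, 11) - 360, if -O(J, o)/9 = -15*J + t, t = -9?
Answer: -954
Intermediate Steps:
O(J, o) = 81 + 135*J (O(J, o) = -9*(-15*J - 9) = -9*(-9 - 15*J) = 81 + 135*J)
O((3 - 2) - 6, 11) - 360 = (81 + 135*((3 - 2) - 6)) - 360 = (81 + 135*(1 - 6)) - 360 = (81 + 135*(-5)) - 360 = (81 - 675) - 360 = -594 - 360 = -954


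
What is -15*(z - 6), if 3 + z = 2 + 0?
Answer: 105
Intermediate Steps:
z = -1 (z = -3 + (2 + 0) = -3 + 2 = -1)
-15*(z - 6) = -15*(-1 - 6) = -15*(-7) = 105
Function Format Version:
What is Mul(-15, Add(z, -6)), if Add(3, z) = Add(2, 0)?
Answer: 105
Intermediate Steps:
z = -1 (z = Add(-3, Add(2, 0)) = Add(-3, 2) = -1)
Mul(-15, Add(z, -6)) = Mul(-15, Add(-1, -6)) = Mul(-15, -7) = 105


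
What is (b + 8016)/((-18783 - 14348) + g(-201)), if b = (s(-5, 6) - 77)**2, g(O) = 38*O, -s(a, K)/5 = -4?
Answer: -11265/40769 ≈ -0.27631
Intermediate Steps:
s(a, K) = 20 (s(a, K) = -5*(-4) = 20)
b = 3249 (b = (20 - 77)**2 = (-57)**2 = 3249)
(b + 8016)/((-18783 - 14348) + g(-201)) = (3249 + 8016)/((-18783 - 14348) + 38*(-201)) = 11265/(-33131 - 7638) = 11265/(-40769) = 11265*(-1/40769) = -11265/40769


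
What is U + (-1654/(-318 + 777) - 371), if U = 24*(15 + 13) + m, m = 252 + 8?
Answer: 255845/459 ≈ 557.40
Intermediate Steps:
m = 260
U = 932 (U = 24*(15 + 13) + 260 = 24*28 + 260 = 672 + 260 = 932)
U + (-1654/(-318 + 777) - 371) = 932 + (-1654/(-318 + 777) - 371) = 932 + (-1654/459 - 371) = 932 - 171943/459 = 255845/459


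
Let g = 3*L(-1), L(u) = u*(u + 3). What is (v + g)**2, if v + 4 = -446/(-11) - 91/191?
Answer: 3991080625/4414201 ≈ 904.15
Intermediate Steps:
L(u) = u*(3 + u)
g = -6 (g = 3*(-(3 - 1)) = 3*(-1*2) = 3*(-2) = -6)
v = 75781/2101 (v = -4 + (-446/(-11) - 91/191) = -4 + (-446*(-1/11) - 91*1/191) = -4 + (446/11 - 91/191) = -4 + 84185/2101 = 75781/2101 ≈ 36.069)
(v + g)**2 = (75781/2101 - 6)**2 = (63175/2101)**2 = 3991080625/4414201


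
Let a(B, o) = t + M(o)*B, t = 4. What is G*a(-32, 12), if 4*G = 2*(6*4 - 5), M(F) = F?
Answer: -3610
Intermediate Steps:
a(B, o) = 4 + B*o (a(B, o) = 4 + o*B = 4 + B*o)
G = 19/2 (G = (2*(6*4 - 5))/4 = (2*(24 - 5))/4 = (2*19)/4 = (¼)*38 = 19/2 ≈ 9.5000)
G*a(-32, 12) = 19*(4 - 32*12)/2 = 19*(4 - 384)/2 = (19/2)*(-380) = -3610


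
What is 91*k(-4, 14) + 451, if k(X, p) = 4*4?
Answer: 1907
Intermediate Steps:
k(X, p) = 16
91*k(-4, 14) + 451 = 91*16 + 451 = 1456 + 451 = 1907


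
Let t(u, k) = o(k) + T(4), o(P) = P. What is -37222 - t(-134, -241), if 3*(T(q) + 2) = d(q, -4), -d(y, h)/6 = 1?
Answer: -36977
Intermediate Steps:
d(y, h) = -6 (d(y, h) = -6*1 = -6)
T(q) = -4 (T(q) = -2 + (⅓)*(-6) = -2 - 2 = -4)
t(u, k) = -4 + k (t(u, k) = k - 4 = -4 + k)
-37222 - t(-134, -241) = -37222 - (-4 - 241) = -37222 - 1*(-245) = -37222 + 245 = -36977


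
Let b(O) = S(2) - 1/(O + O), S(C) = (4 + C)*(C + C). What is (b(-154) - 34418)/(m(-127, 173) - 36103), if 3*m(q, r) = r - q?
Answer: 3531117/3696308 ≈ 0.95531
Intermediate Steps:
m(q, r) = -q/3 + r/3 (m(q, r) = (r - q)/3 = -q/3 + r/3)
S(C) = 2*C*(4 + C) (S(C) = (4 + C)*(2*C) = 2*C*(4 + C))
b(O) = 24 - 1/(2*O) (b(O) = 2*2*(4 + 2) - 1/(O + O) = 2*2*6 - 1/(2*O) = 24 - 1/(2*O))
(b(-154) - 34418)/(m(-127, 173) - 36103) = ((24 - ½/(-154)) - 34418)/((-⅓*(-127) + (⅓)*173) - 36103) = ((24 - ½*(-1/154)) - 34418)/((127/3 + 173/3) - 36103) = ((24 + 1/308) - 34418)/(100 - 36103) = (7393/308 - 34418)/(-36003) = -10593351/308*(-1/36003) = 3531117/3696308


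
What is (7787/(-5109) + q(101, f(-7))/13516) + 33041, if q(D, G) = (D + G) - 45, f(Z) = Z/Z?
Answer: 175498713625/5311788 ≈ 33040.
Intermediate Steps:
f(Z) = 1
q(D, G) = -45 + D + G
(7787/(-5109) + q(101, f(-7))/13516) + 33041 = (7787/(-5109) + (-45 + 101 + 1)/13516) + 33041 = (7787*(-1/5109) + 57*(1/13516)) + 33041 = (-599/393 + 57/13516) + 33041 = -8073683/5311788 + 33041 = 175498713625/5311788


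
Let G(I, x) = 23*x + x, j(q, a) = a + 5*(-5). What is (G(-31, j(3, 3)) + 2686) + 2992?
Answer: 5150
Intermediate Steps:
j(q, a) = -25 + a (j(q, a) = a - 25 = -25 + a)
G(I, x) = 24*x
(G(-31, j(3, 3)) + 2686) + 2992 = (24*(-25 + 3) + 2686) + 2992 = (24*(-22) + 2686) + 2992 = (-528 + 2686) + 2992 = 2158 + 2992 = 5150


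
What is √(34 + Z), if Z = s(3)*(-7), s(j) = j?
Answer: √13 ≈ 3.6056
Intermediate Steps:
Z = -21 (Z = 3*(-7) = -21)
√(34 + Z) = √(34 - 21) = √13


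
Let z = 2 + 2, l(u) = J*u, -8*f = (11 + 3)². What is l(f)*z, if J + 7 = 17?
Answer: -980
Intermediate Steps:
J = 10 (J = -7 + 17 = 10)
f = -49/2 (f = -(11 + 3)²/8 = -⅛*14² = -⅛*196 = -49/2 ≈ -24.500)
l(u) = 10*u
z = 4
l(f)*z = (10*(-49/2))*4 = -245*4 = -980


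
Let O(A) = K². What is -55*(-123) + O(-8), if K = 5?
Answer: 6790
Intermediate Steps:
O(A) = 25 (O(A) = 5² = 25)
-55*(-123) + O(-8) = -55*(-123) + 25 = 6765 + 25 = 6790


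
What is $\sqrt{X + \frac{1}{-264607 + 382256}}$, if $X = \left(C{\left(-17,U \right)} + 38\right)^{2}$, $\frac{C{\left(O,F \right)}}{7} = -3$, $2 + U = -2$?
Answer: $\frac{\sqrt{34000562}}{343} \approx 17.0$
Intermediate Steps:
$U = -4$ ($U = -2 - 2 = -4$)
$C{\left(O,F \right)} = -21$ ($C{\left(O,F \right)} = 7 \left(-3\right) = -21$)
$X = 289$ ($X = \left(-21 + 38\right)^{2} = 17^{2} = 289$)
$\sqrt{X + \frac{1}{-264607 + 382256}} = \sqrt{289 + \frac{1}{-264607 + 382256}} = \sqrt{289 + \frac{1}{117649}} = \sqrt{\frac{34000562}{117649}} = \frac{\sqrt{34000562}}{343}$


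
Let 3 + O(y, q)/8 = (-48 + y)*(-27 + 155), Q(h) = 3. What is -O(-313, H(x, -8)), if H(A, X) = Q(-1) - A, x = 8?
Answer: 369688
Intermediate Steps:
H(A, X) = 3 - A
O(y, q) = -49176 + 1024*y (O(y, q) = -24 + 8*((-48 + y)*(-27 + 155)) = -24 + 8*((-48 + y)*128) = -24 + 8*(-6144 + 128*y) = -24 + (-49152 + 1024*y) = -49176 + 1024*y)
-O(-313, H(x, -8)) = -(-49176 + 1024*(-313)) = -(-49176 - 320512) = -1*(-369688) = 369688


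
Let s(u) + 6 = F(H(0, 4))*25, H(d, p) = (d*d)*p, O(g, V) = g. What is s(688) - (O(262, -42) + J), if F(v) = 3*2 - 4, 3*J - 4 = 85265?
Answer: -28641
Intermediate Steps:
J = 28423 (J = 4/3 + (⅓)*85265 = 4/3 + 85265/3 = 28423)
H(d, p) = p*d² (H(d, p) = d²*p = p*d²)
F(v) = 2 (F(v) = 6 - 4 = 2)
s(u) = 44 (s(u) = -6 + 2*25 = -6 + 50 = 44)
s(688) - (O(262, -42) + J) = 44 - (262 + 28423) = 44 - 1*28685 = 44 - 28685 = -28641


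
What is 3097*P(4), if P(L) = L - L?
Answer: 0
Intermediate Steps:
P(L) = 0
3097*P(4) = 3097*0 = 0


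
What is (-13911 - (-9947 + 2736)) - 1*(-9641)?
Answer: 2941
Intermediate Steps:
(-13911 - (-9947 + 2736)) - 1*(-9641) = (-13911 - 1*(-7211)) + 9641 = (-13911 + 7211) + 9641 = -6700 + 9641 = 2941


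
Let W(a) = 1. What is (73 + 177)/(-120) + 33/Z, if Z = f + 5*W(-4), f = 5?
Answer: 73/60 ≈ 1.2167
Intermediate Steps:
Z = 10 (Z = 5 + 5*1 = 5 + 5 = 10)
(73 + 177)/(-120) + 33/Z = (73 + 177)/(-120) + 33/10 = 250*(-1/120) + 33*(⅒) = -25/12 + 33/10 = 73/60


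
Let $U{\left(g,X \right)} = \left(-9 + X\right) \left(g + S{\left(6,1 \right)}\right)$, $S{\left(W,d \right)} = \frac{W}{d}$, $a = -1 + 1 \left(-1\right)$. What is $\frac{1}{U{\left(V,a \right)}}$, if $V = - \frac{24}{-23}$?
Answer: $- \frac{23}{1782} \approx -0.012907$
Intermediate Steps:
$a = -2$ ($a = -1 - 1 = -2$)
$V = \frac{24}{23}$ ($V = \left(-24\right) \left(- \frac{1}{23}\right) = \frac{24}{23} \approx 1.0435$)
$U{\left(g,X \right)} = \left(-9 + X\right) \left(6 + g\right)$ ($U{\left(g,X \right)} = \left(-9 + X\right) \left(g + \frac{6}{1}\right) = \left(-9 + X\right) \left(g + 6 \cdot 1\right) = \left(-9 + X\right) \left(g + 6\right) = \left(-9 + X\right) \left(6 + g\right)$)
$\frac{1}{U{\left(V,a \right)}} = \frac{1}{-54 - \frac{216}{23} + 6 \left(-2\right) - \frac{48}{23}} = \frac{1}{-54 - \frac{216}{23} - 12 - \frac{48}{23}} = \frac{1}{- \frac{1782}{23}} = - \frac{23}{1782}$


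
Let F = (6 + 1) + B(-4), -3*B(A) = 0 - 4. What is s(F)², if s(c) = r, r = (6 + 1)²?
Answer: 2401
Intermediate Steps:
B(A) = 4/3 (B(A) = -(0 - 4)/3 = -⅓*(-4) = 4/3)
r = 49 (r = 7² = 49)
F = 25/3 (F = (6 + 1) + 4/3 = 7 + 4/3 = 25/3 ≈ 8.3333)
s(c) = 49
s(F)² = 49² = 2401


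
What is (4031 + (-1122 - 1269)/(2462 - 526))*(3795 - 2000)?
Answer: 14003916875/1936 ≈ 7.2334e+6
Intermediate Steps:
(4031 + (-1122 - 1269)/(2462 - 526))*(3795 - 2000) = (4031 - 2391/1936)*1795 = (7801625/1936)*1795 = 14003916875/1936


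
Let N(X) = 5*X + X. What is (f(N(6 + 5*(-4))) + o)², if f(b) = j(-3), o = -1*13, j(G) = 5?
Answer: 64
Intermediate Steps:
N(X) = 6*X
o = -13
f(b) = 5
(f(N(6 + 5*(-4))) + o)² = (5 - 13)² = (-8)² = 64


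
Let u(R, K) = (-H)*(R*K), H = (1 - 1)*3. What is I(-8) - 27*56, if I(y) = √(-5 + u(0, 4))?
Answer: -1512 + I*√5 ≈ -1512.0 + 2.2361*I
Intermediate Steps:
H = 0 (H = 0*3 = 0)
u(R, K) = 0 (u(R, K) = (-1*0)*(R*K) = 0*(K*R) = 0)
I(y) = I*√5 (I(y) = √(-5 + 0) = √(-5) = I*√5)
I(-8) - 27*56 = I*√5 - 27*56 = I*√5 - 1512 = -1512 + I*√5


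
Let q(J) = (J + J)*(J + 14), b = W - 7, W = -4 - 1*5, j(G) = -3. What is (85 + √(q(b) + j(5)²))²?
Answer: (85 + √73)² ≈ 8750.5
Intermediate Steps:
W = -9 (W = -4 - 5 = -9)
b = -16 (b = -9 - 7 = -16)
q(J) = 2*J*(14 + J) (q(J) = (2*J)*(14 + J) = 2*J*(14 + J))
(85 + √(q(b) + j(5)²))² = (85 + √(2*(-16)*(14 - 16) + (-3)²))² = (85 + √(2*(-16)*(-2) + 9))² = (85 + √(64 + 9))² = (85 + √73)²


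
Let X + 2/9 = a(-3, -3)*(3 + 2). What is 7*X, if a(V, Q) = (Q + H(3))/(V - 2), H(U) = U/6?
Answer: 287/18 ≈ 15.944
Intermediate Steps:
H(U) = U/6 (H(U) = U*(1/6) = U/6)
a(V, Q) = (1/2 + Q)/(-2 + V) (a(V, Q) = (Q + (1/6)*3)/(V - 2) = (Q + 1/2)/(-2 + V) = (1/2 + Q)/(-2 + V))
X = 41/18 (X = -2/9 + ((1/2 - 3)/(-2 - 3))*(3 + 2) = -2/9 + (-5/2/(-5))*5 = -2/9 - 1/5*(-5/2)*5 = -2/9 + (1/2)*5 = -2/9 + 5/2 = 41/18 ≈ 2.2778)
7*X = 7*(41/18) = 287/18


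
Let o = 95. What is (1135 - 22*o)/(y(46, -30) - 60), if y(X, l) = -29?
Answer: 955/89 ≈ 10.730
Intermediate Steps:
(1135 - 22*o)/(y(46, -30) - 60) = (1135 - 22*95)/(-29 - 60) = (1135 - 2090)/(-89) = -955*(-1/89) = 955/89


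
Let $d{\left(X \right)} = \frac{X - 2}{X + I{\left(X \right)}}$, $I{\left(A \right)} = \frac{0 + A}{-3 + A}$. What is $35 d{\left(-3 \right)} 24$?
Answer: $1680$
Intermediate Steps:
$I{\left(A \right)} = \frac{A}{-3 + A}$
$d{\left(X \right)} = \frac{-2 + X}{X + \frac{X}{-3 + X}}$ ($d{\left(X \right)} = \frac{X - 2}{X + \frac{X}{-3 + X}} = \frac{-2 + X}{X + \frac{X}{-3 + X}}$)
$35 d{\left(-3 \right)} 24 = 35 \frac{-3 - 3}{-3} \cdot 24 = 35 \left(\left(- \frac{1}{3}\right) \left(-6\right)\right) 24 = 35 \cdot 2 \cdot 24 = 70 \cdot 24 = 1680$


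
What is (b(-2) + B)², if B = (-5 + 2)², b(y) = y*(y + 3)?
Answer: 49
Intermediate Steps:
b(y) = y*(3 + y)
B = 9 (B = (-3)² = 9)
(b(-2) + B)² = (-2*(3 - 2) + 9)² = (-2*1 + 9)² = (-2 + 9)² = 7² = 49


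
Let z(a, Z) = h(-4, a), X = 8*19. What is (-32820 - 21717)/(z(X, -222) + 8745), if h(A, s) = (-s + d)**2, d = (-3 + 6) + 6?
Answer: -54537/29194 ≈ -1.8681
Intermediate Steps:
X = 152
d = 9 (d = 3 + 6 = 9)
h(A, s) = (9 - s)**2 (h(A, s) = (-s + 9)**2 = (9 - s)**2)
z(a, Z) = (-9 + a)**2
(-32820 - 21717)/(z(X, -222) + 8745) = (-32820 - 21717)/((-9 + 152)**2 + 8745) = -54537/(143**2 + 8745) = -54537/(20449 + 8745) = -54537/29194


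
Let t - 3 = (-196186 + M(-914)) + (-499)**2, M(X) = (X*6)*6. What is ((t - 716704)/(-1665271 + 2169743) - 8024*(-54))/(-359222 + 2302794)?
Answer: 109292501461/490238826992 ≈ 0.22294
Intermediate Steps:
M(X) = 36*X (M(X) = (6*X)*6 = 36*X)
t = 19914 (t = 3 + ((-196186 + 36*(-914)) + (-499)**2) = 3 + ((-196186 - 32904) + 249001) = 3 + (-229090 + 249001) = 3 + 19911 = 19914)
((t - 716704)/(-1665271 + 2169743) - 8024*(-54))/(-359222 + 2302794) = ((19914 - 716704)/(-1665271 + 2169743) - 8024*(-54))/(-359222 + 2302794) = (-696790/504472 + 433296)/1943572 = (-696790*1/504472 + 433296)*(1/1943572) = (-348395/252236 + 433296)*(1/1943572) = (109292501461/252236)*(1/1943572) = 109292501461/490238826992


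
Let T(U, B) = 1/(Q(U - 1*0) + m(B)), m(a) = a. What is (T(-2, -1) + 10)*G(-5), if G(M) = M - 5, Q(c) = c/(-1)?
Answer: -110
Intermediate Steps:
Q(c) = -c (Q(c) = c*(-1) = -c)
T(U, B) = 1/(B - U) (T(U, B) = 1/(-(U - 1*0) + B) = 1/(-(U + 0) + B) = 1/(-U + B) = 1/(B - U))
G(M) = -5 + M
(T(-2, -1) + 10)*G(-5) = (1/(-1 - 1*(-2)) + 10)*(-5 - 5) = (1/(-1 + 2) + 10)*(-10) = (1/1 + 10)*(-10) = (1 + 10)*(-10) = 11*(-10) = -110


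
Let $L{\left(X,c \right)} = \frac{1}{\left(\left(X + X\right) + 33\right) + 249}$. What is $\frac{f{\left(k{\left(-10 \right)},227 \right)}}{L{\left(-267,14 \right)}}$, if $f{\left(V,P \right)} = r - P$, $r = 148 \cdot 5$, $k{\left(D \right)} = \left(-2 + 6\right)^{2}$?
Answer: $-129276$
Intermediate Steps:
$L{\left(X,c \right)} = \frac{1}{282 + 2 X}$ ($L{\left(X,c \right)} = \frac{1}{\left(2 X + 33\right) + 249} = \frac{1}{\left(33 + 2 X\right) + 249} = \frac{1}{282 + 2 X}$)
$k{\left(D \right)} = 16$ ($k{\left(D \right)} = 4^{2} = 16$)
$r = 740$
$f{\left(V,P \right)} = 740 - P$
$\frac{f{\left(k{\left(-10 \right)},227 \right)}}{L{\left(-267,14 \right)}} = \frac{740 - 227}{\frac{1}{2} \frac{1}{141 - 267}} = \frac{740 - 227}{\frac{1}{2} \frac{1}{-126}} = \frac{513}{\frac{1}{2} \left(- \frac{1}{126}\right)} = \frac{513}{- \frac{1}{252}} = 513 \left(-252\right) = -129276$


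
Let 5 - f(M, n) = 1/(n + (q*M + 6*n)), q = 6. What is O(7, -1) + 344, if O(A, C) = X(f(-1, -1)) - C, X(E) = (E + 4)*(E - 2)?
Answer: 63025/169 ≈ 372.93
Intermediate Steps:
f(M, n) = 5 - 1/(6*M + 7*n) (f(M, n) = 5 - 1/(n + (6*M + 6*n)) = 5 - 1/(6*M + 7*n))
X(E) = (-2 + E)*(4 + E) (X(E) = (4 + E)*(-2 + E) = (-2 + E)*(4 + E))
O(A, C) = 4720/169 - C (O(A, C) = (-8 + ((-1 + 30*(-1) + 35*(-1))/(6*(-1) + 7*(-1)))**2 + 2*((-1 + 30*(-1) + 35*(-1))/(6*(-1) + 7*(-1)))) - C = (-8 + ((-1 - 30 - 35)/(-6 - 7))**2 + 2*((-1 - 30 - 35)/(-6 - 7))) - C = (-8 + (-66/(-13))**2 + 2*(-66/(-13))) - C = (-8 + (-1/13*(-66))**2 + 2*(-1/13*(-66))) - C = (-8 + (66/13)**2 + 2*(66/13)) - C = (-8 + 4356/169 + 132/13) - C = 4720/169 - C)
O(7, -1) + 344 = (4720/169 - 1*(-1)) + 344 = (4720/169 + 1) + 344 = 4889/169 + 344 = 63025/169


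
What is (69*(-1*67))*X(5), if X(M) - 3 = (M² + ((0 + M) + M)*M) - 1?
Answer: -355971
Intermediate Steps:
X(M) = 2 + 3*M² (X(M) = 3 + ((M² + ((0 + M) + M)*M) - 1) = 3 + ((M² + (M + M)*M) - 1) = 3 + ((M² + (2*M)*M) - 1) = 3 + ((M² + 2*M²) - 1) = 3 + (3*M² - 1) = 3 + (-1 + 3*M²) = 2 + 3*M²)
(69*(-1*67))*X(5) = (69*(-1*67))*(2 + 3*5²) = (69*(-67))*(2 + 3*25) = -4623*(2 + 75) = -4623*77 = -355971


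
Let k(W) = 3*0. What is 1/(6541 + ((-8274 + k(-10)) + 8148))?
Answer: 1/6415 ≈ 0.00015588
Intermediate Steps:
k(W) = 0
1/(6541 + ((-8274 + k(-10)) + 8148)) = 1/(6541 + ((-8274 + 0) + 8148)) = 1/(6541 + (-8274 + 8148)) = 1/(6541 - 126) = 1/6415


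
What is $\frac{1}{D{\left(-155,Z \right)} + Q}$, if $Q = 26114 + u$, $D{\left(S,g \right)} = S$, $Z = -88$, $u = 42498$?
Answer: $\frac{1}{68457} \approx 1.4608 \cdot 10^{-5}$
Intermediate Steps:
$Q = 68612$ ($Q = 26114 + 42498 = 68612$)
$\frac{1}{D{\left(-155,Z \right)} + Q} = \frac{1}{-155 + 68612} = \frac{1}{68457}$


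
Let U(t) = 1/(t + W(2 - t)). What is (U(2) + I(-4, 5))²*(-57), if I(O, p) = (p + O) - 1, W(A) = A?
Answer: -57/4 ≈ -14.250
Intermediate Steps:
I(O, p) = -1 + O + p (I(O, p) = (O + p) - 1 = -1 + O + p)
U(t) = ½ (U(t) = 1/(t + (2 - t)) = 1/2 = ½)
(U(2) + I(-4, 5))²*(-57) = (½ + (-1 - 4 + 5))²*(-57) = (½ + 0)²*(-57) = (½)²*(-57) = (¼)*(-57) = -57/4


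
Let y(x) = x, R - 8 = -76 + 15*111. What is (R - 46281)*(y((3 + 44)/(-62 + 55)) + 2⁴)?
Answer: -2904460/7 ≈ -4.1492e+5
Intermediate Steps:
R = 1597 (R = 8 + (-76 + 15*111) = 8 + (-76 + 1665) = 8 + 1589 = 1597)
(R - 46281)*(y((3 + 44)/(-62 + 55)) + 2⁴) = (1597 - 46281)*((3 + 44)/(-62 + 55) + 2⁴) = -44684*(47/(-7) + 16) = -44684*(47*(-⅐) + 16) = -44684*(-47/7 + 16) = -44684*65/7 = -2904460/7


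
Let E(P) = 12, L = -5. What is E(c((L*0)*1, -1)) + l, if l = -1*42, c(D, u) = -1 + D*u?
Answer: -30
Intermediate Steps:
l = -42
E(c((L*0)*1, -1)) + l = 12 - 42 = -30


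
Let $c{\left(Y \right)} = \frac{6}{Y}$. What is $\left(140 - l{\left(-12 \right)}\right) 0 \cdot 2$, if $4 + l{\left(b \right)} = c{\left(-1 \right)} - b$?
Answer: $0$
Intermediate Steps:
$l{\left(b \right)} = -10 - b$ ($l{\left(b \right)} = -4 - \left(6 + b\right) = -10 - b$)
$\left(140 - l{\left(-12 \right)}\right) 0 \cdot 2 = \left(140 - \left(-10 - -12\right)\right) 0 \cdot 2 = \left(140 - \left(-10 + 12\right)\right) 0 = \left(140 - 2\right) 0 = 138 \cdot 0 = 0$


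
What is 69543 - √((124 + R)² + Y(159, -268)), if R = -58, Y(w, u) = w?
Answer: 69543 - √4515 ≈ 69476.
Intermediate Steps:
69543 - √((124 + R)² + Y(159, -268)) = 69543 - √((124 - 58)² + 159) = 69543 - √(66² + 159) = 69543 - √(4356 + 159) = 69543 - √4515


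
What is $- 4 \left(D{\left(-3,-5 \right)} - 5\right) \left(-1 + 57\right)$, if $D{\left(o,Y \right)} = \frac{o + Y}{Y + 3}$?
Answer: $224$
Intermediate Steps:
$D{\left(o,Y \right)} = \frac{Y + o}{3 + Y}$
$- 4 \left(D{\left(-3,-5 \right)} - 5\right) \left(-1 + 57\right) = - 4 \left(\frac{-5 - 3}{3 - 5} - 5\right) \left(-1 + 57\right) = - 4 \left(\frac{1}{-2} \left(-8\right) - 5\right) 56 = - 4 \left(\left(- \frac{1}{2}\right) \left(-8\right) - 5\right) 56 = - 4 \left(4 - 5\right) 56 = \left(-4\right) \left(-1\right) 56 = 4 \cdot 56 = 224$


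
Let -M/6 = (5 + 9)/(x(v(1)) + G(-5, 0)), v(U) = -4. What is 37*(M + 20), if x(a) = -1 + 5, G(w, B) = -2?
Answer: -814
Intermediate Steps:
x(a) = 4
M = -42 (M = -6*(5 + 9)/(4 - 2) = -84/2 = -6*7 = -42)
37*(M + 20) = 37*(-42 + 20) = 37*(-22) = -814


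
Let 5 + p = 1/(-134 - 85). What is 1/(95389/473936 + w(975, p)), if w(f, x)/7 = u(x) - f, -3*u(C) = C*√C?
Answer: -20701702335552046840368/141287021806889753040492085 - 323478422826061824*I*√60006/141287021806889753040492085 ≈ -0.00014652 - 5.6084e-7*I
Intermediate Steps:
p = -1096/219 (p = -5 + 1/(-134 - 85) = -5 + 1/(-219) = -5 - 1/219 = -1096/219 ≈ -5.0046)
u(C) = -C^(3/2)/3 (u(C) = -C*√C/3 = -C^(3/2)/3)
w(f, x) = -7*f - 7*x^(3/2)/3 (w(f, x) = 7*(-x^(3/2)/3 - f) = 7*(-f - x^(3/2)/3) = -7*f - 7*x^(3/2)/3)
1/(95389/473936 + w(975, p)) = 1/(95389/473936 + (-7*975 - (-15344)*I*√60006/143883)) = 1/(95389*(1/473936) + (-6825 - (-15344)*I*√60006/143883)) = 1/(95389/473936 + (-6825 + 15344*I*√60006/143883)) = 1/(-3234517811/473936 + 15344*I*√60006/143883)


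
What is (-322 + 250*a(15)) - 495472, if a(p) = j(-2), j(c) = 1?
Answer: -495544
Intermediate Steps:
a(p) = 1
(-322 + 250*a(15)) - 495472 = (-322 + 250*1) - 495472 = (-322 + 250) - 495472 = -72 - 495472 = -495544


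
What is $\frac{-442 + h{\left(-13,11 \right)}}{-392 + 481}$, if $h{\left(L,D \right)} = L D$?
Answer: $- \frac{585}{89} \approx -6.573$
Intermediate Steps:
$h{\left(L,D \right)} = D L$
$\frac{-442 + h{\left(-13,11 \right)}}{-392 + 481} = \frac{-442 + 11 \left(-13\right)}{-392 + 481} = \frac{-442 - 143}{89} = \left(-585\right) \frac{1}{89} = - \frac{585}{89}$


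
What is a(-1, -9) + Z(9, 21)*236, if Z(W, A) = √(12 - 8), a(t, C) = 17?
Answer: 489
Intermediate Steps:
Z(W, A) = 2 (Z(W, A) = √4 = 2)
a(-1, -9) + Z(9, 21)*236 = 17 + 2*236 = 17 + 472 = 489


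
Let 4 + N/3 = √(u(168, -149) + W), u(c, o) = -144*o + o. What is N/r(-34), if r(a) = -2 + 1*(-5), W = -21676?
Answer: 12/7 - 9*I*√41/7 ≈ 1.7143 - 8.2326*I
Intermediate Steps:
u(c, o) = -143*o
N = -12 + 9*I*√41 (N = -12 + 3*√(-143*(-149) - 21676) = -12 + 3*√(21307 - 21676) = -12 + 3*√(-369) = -12 + 3*(3*I*√41) = -12 + 9*I*√41 ≈ -12.0 + 57.628*I)
r(a) = -7 (r(a) = -2 - 5 = -7)
N/r(-34) = (-12 + 9*I*√41)/(-7) = (-12 + 9*I*√41)*(-⅐) = 12/7 - 9*I*√41/7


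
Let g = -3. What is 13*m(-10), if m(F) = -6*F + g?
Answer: 741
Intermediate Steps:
m(F) = -3 - 6*F (m(F) = -6*F - 3 = -3 - 6*F)
13*m(-10) = 13*(-3 - 6*(-10)) = 13*(-3 + 60) = 13*57 = 741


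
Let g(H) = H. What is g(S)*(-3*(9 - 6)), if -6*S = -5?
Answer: -15/2 ≈ -7.5000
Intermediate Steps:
S = ⅚ (S = -⅙*(-5) = ⅚ ≈ 0.83333)
g(S)*(-3*(9 - 6)) = 5*(-3*(9 - 6))/6 = 5*(-3*3)/6 = (⅚)*(-9) = -15/2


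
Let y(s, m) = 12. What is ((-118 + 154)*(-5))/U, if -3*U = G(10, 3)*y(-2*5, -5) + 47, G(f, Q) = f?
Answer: 540/167 ≈ 3.2335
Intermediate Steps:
U = -167/3 (U = -(10*12 + 47)/3 = -(120 + 47)/3 = -⅓*167 = -167/3 ≈ -55.667)
((-118 + 154)*(-5))/U = ((-118 + 154)*(-5))/(-167/3) = (36*(-5))*(-3/167) = -180*(-3/167) = 540/167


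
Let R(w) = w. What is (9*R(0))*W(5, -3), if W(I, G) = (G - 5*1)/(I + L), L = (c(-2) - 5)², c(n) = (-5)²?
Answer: 0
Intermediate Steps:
c(n) = 25
L = 400 (L = (25 - 5)² = 20² = 400)
W(I, G) = (-5 + G)/(400 + I) (W(I, G) = (G - 5*1)/(I + 400) = (G - 5)/(400 + I) = (-5 + G)/(400 + I))
(9*R(0))*W(5, -3) = (9*0)*((-5 - 3)/(400 + 5)) = 0*(-8/405) = 0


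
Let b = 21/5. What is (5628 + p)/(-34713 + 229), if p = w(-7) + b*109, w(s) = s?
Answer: -15197/86210 ≈ -0.17628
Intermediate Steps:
b = 21/5 (b = 21*(⅕) = 21/5 ≈ 4.2000)
p = 2254/5 (p = -7 + (21/5)*109 = -7 + 2289/5 = 2254/5 ≈ 450.80)
(5628 + p)/(-34713 + 229) = (5628 + 2254/5)/(-34713 + 229) = (30394/5)/(-34484) = (30394/5)*(-1/34484) = -15197/86210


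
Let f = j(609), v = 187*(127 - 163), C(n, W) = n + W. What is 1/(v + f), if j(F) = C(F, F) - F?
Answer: -1/6123 ≈ -0.00016332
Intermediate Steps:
C(n, W) = W + n
v = -6732 (v = 187*(-36) = -6732)
j(F) = F (j(F) = (F + F) - F = 2*F - F = F)
f = 609
1/(v + f) = 1/(-6732 + 609) = 1/(-6123) = -1/6123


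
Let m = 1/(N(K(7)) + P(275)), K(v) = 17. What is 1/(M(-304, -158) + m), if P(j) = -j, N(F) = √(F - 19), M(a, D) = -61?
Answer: -2306761/140720809 + I*√2/281441618 ≈ -0.016392 + 5.0249e-9*I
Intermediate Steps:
N(F) = √(-19 + F)
m = 1/(-275 + I*√2) (m = 1/(√(-19 + 17) - 1*275) = 1/(√(-2) - 275) = 1/(I*√2 - 275) = 1/(-275 + I*√2) ≈ -0.0036363 - 1.87e-5*I)
1/(M(-304, -158) + m) = 1/(-61 + (-275/75627 - I*√2/75627)) = 1/(-4613522/75627 - I*√2/75627)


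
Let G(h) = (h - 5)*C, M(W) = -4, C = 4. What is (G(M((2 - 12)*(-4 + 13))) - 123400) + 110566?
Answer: -12870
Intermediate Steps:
G(h) = -20 + 4*h (G(h) = (h - 5)*4 = (-5 + h)*4 = -20 + 4*h)
(G(M((2 - 12)*(-4 + 13))) - 123400) + 110566 = ((-20 + 4*(-4)) - 123400) + 110566 = ((-20 - 16) - 123400) + 110566 = (-36 - 123400) + 110566 = -123436 + 110566 = -12870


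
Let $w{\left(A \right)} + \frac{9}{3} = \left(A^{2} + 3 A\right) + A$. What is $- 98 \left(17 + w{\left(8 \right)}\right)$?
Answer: $-10780$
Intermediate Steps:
$w{\left(A \right)} = -3 + A^{2} + 4 A$ ($w{\left(A \right)} = -3 + \left(\left(A^{2} + 3 A\right) + A\right) = -3 + \left(A^{2} + 4 A\right) = -3 + A^{2} + 4 A$)
$- 98 \left(17 + w{\left(8 \right)}\right) = - 98 \left(17 + \left(-3 + 8^{2} + 4 \cdot 8\right)\right) = - 98 \left(17 + \left(-3 + 64 + 32\right)\right) = - 98 \left(17 + 93\right) = \left(-98\right) 110 = -10780$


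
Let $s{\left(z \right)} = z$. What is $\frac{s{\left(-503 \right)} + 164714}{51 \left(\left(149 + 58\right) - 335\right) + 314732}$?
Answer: $\frac{164211}{308204} \approx 0.5328$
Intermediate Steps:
$\frac{s{\left(-503 \right)} + 164714}{51 \left(\left(149 + 58\right) - 335\right) + 314732} = \frac{-503 + 164714}{51 \left(\left(149 + 58\right) - 335\right) + 314732} = \frac{164211}{51 \left(207 - 335\right) + 314732} = \frac{164211}{51 \left(-128\right) + 314732} = \frac{164211}{-6528 + 314732} = \frac{164211}{308204}$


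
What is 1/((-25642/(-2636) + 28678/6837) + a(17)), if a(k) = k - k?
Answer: 9011166/125454781 ≈ 0.071828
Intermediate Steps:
a(k) = 0
1/((-25642/(-2636) + 28678/6837) + a(17)) = 1/((-25642/(-2636) + 28678/6837) + 0) = 1/((-25642*(-1/2636) + 28678*(1/6837)) + 0) = 1/((12821/1318 + 28678/6837) + 0) = 1/(125454781/9011166 + 0) = 1/(125454781/9011166) = 9011166/125454781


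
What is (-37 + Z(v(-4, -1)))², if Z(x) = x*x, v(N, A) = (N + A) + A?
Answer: 1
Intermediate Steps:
v(N, A) = N + 2*A (v(N, A) = (A + N) + A = N + 2*A)
Z(x) = x²
(-37 + Z(v(-4, -1)))² = (-37 + (-4 + 2*(-1))²)² = (-37 + (-4 - 2)²)² = (-37 + (-6)²)² = (-37 + 36)² = (-1)² = 1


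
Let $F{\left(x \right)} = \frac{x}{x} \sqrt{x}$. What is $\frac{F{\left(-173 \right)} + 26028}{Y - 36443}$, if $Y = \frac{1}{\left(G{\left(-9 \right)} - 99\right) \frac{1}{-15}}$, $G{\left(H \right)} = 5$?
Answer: $- \frac{2446632}{3425627} - \frac{94 i \sqrt{173}}{3425627} \approx -0.71421 - 0.00036092 i$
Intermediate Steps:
$F{\left(x \right)} = \sqrt{x}$ ($F{\left(x \right)} = 1 \sqrt{x} = \sqrt{x}$)
$Y = \frac{15}{94}$ ($Y = \frac{1}{\left(5 - 99\right) \frac{1}{-15}} = \frac{1}{\left(-94\right) \left(- \frac{1}{15}\right)} = \frac{1}{\frac{94}{15}} = \frac{15}{94} \approx 0.15957$)
$\frac{F{\left(-173 \right)} + 26028}{Y - 36443} = \frac{\sqrt{-173} + 26028}{\frac{15}{94} - 36443} = \frac{i \sqrt{173} + 26028}{- \frac{3425627}{94}} = \left(26028 + i \sqrt{173}\right) \left(- \frac{94}{3425627}\right) = - \frac{2446632}{3425627} - \frac{94 i \sqrt{173}}{3425627}$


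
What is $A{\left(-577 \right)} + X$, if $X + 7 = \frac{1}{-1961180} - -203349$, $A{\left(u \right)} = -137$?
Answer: $\frac{398521581899}{1961180} \approx 2.0321 \cdot 10^{5}$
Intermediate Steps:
$X = \frac{398790263559}{1961180}$ ($X = -7 + \left(\frac{1}{-1961180} - -203349\right) = -7 + \left(- \frac{1}{1961180} + 203349\right) = -7 + \frac{398803991819}{1961180} = \frac{398790263559}{1961180} \approx 2.0334 \cdot 10^{5}$)
$A{\left(-577 \right)} + X = -137 + \frac{398790263559}{1961180} = \frac{398521581899}{1961180}$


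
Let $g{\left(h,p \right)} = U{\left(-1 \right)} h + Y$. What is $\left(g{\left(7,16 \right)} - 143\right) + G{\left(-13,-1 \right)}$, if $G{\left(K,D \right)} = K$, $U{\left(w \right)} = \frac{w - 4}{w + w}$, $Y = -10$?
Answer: $- \frac{297}{2} \approx -148.5$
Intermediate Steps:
$U{\left(w \right)} = \frac{-4 + w}{2 w}$
$g{\left(h,p \right)} = -10 + \frac{5 h}{2}$ ($g{\left(h,p \right)} = \frac{-4 - 1}{2 \left(-1\right)} h - 10 = \frac{1}{2} \left(-1\right) \left(-5\right) h - 10 = \frac{5 h}{2} - 10 = -10 + \frac{5 h}{2}$)
$\left(g{\left(7,16 \right)} - 143\right) + G{\left(-13,-1 \right)} = \left(\left(-10 + \frac{5}{2} \cdot 7\right) - 143\right) - 13 = \left(\left(-10 + \frac{35}{2}\right) - 143\right) - 13 = \left(\frac{15}{2} - 143\right) - 13 = - \frac{271}{2} - 13 = - \frac{297}{2}$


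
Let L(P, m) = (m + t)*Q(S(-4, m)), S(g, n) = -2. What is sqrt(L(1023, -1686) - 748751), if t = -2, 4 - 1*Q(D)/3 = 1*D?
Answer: I*sqrt(779135) ≈ 882.69*I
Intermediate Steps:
Q(D) = 12 - 3*D
L(P, m) = -36 + 18*m (L(P, m) = (m - 2)*(12 - 3*(-2)) = (-2 + m)*(12 + 6) = (-2 + m)*18 = -36 + 18*m)
sqrt(L(1023, -1686) - 748751) = sqrt((-36 + 18*(-1686)) - 748751) = sqrt((-36 - 30348) - 748751) = sqrt(-30384 - 748751) = sqrt(-779135) = I*sqrt(779135)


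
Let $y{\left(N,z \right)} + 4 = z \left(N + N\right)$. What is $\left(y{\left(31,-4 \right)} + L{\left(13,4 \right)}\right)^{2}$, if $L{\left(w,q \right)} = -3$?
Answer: $65025$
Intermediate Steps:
$y{\left(N,z \right)} = -4 + 2 N z$ ($y{\left(N,z \right)} = -4 + z \left(N + N\right) = -4 + z 2 N = -4 + 2 N z$)
$\left(y{\left(31,-4 \right)} + L{\left(13,4 \right)}\right)^{2} = \left(\left(-4 + 2 \cdot 31 \left(-4\right)\right) - 3\right)^{2} = \left(\left(-4 - 248\right) - 3\right)^{2} = \left(-252 - 3\right)^{2} = \left(-255\right)^{2} = 65025$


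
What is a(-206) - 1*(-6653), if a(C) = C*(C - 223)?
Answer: 95027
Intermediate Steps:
a(C) = C*(-223 + C)
a(-206) - 1*(-6653) = -206*(-223 - 206) - 1*(-6653) = -206*(-429) + 6653 = 88374 + 6653 = 95027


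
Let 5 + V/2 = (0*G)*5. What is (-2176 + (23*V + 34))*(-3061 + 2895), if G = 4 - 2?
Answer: 393752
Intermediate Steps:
G = 2
V = -10 (V = -10 + 2*((0*2)*5) = -10 + 2*(0*5) = -10 + 2*0 = -10 + 0 = -10)
(-2176 + (23*V + 34))*(-3061 + 2895) = (-2176 + (23*(-10) + 34))*(-3061 + 2895) = (-2176 + (-230 + 34))*(-166) = (-2176 - 196)*(-166) = -2372*(-166) = 393752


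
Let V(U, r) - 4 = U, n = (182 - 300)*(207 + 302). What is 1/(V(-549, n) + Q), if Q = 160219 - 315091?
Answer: -1/155417 ≈ -6.4343e-6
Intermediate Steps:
n = -60062 (n = -118*509 = -60062)
V(U, r) = 4 + U
Q = -154872
1/(V(-549, n) + Q) = 1/((4 - 549) - 154872) = 1/(-545 - 154872) = 1/(-155417) = -1/155417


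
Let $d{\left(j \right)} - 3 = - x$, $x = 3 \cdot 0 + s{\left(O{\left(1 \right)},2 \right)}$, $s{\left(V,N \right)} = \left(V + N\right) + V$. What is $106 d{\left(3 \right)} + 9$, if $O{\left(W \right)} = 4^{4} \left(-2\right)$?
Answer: $108659$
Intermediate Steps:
$O{\left(W \right)} = -512$ ($O{\left(W \right)} = 256 \left(-2\right) = -512$)
$s{\left(V,N \right)} = N + 2 V$ ($s{\left(V,N \right)} = \left(N + V\right) + V = N + 2 V$)
$x = -1022$ ($x = 3 \cdot 0 + \left(2 + 2 \left(-512\right)\right) = 0 + \left(2 - 1024\right) = 0 - 1022 = -1022$)
$d{\left(j \right)} = 1025$ ($d{\left(j \right)} = 3 - -1022 = 3 + 1022 = 1025$)
$106 d{\left(3 \right)} + 9 = 106 \cdot 1025 + 9 = 108650 + 9 = 108659$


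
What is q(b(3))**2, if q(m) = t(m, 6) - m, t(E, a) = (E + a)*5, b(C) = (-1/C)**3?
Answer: 649636/729 ≈ 891.13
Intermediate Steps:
b(C) = -1/C**3
t(E, a) = 5*E + 5*a
q(m) = 30 + 4*m (q(m) = (5*m + 5*6) - m = (5*m + 30) - m = (30 + 5*m) - m = 30 + 4*m)
q(b(3))**2 = (30 + 4*(-1/3**3))**2 = (30 + 4*(-1*1/27))**2 = (30 + 4*(-1/27))**2 = (30 - 4/27)**2 = (806/27)**2 = 649636/729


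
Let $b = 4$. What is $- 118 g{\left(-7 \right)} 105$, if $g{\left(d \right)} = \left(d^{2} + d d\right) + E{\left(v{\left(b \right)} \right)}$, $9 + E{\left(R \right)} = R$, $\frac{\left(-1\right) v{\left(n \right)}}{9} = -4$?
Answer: $-1548750$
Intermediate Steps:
$v{\left(n \right)} = 36$ ($v{\left(n \right)} = \left(-9\right) \left(-4\right) = 36$)
$E{\left(R \right)} = -9 + R$
$g{\left(d \right)} = 27 + 2 d^{2}$ ($g{\left(d \right)} = \left(d^{2} + d d\right) + \left(-9 + 36\right) = \left(d^{2} + d^{2}\right) + 27 = 2 d^{2} + 27 = 27 + 2 d^{2}$)
$- 118 g{\left(-7 \right)} 105 = - 118 \left(27 + 2 \left(-7\right)^{2}\right) 105 = - 118 \left(27 + 2 \cdot 49\right) 105 = - 118 \left(27 + 98\right) 105 = \left(-118\right) 125 \cdot 105 = \left(-14750\right) 105 = -1548750$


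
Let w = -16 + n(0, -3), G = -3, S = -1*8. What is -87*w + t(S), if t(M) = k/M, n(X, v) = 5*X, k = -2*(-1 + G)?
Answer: 1391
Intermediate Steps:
S = -8
k = 8 (k = -2*(-1 - 3) = -2*(-4) = 8)
t(M) = 8/M
w = -16 (w = -16 + 5*0 = -16 + 0 = -16)
-87*w + t(S) = -87*(-16) + 8/(-8) = 1392 + 8*(-⅛) = 1392 - 1 = 1391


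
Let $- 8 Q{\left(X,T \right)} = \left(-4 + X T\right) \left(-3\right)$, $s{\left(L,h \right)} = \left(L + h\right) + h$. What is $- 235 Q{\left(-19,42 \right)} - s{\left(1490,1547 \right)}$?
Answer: $\frac{264369}{4} \approx 66092.0$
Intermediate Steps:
$s{\left(L,h \right)} = L + 2 h$
$Q{\left(X,T \right)} = - \frac{3}{2} + \frac{3 T X}{8}$ ($Q{\left(X,T \right)} = - \frac{\left(-4 + X T\right) \left(-3\right)}{8} = - \frac{\left(-4 + T X\right) \left(-3\right)}{8} = - \frac{12 - 3 T X}{8} = - \frac{3}{2} + \frac{3 T X}{8}$)
$- 235 Q{\left(-19,42 \right)} - s{\left(1490,1547 \right)} = - 235 \left(- \frac{3}{2} + \frac{3}{8} \cdot 42 \left(-19\right)\right) - \left(1490 + 2 \cdot 1547\right) = - 235 \left(- \frac{3}{2} - \frac{1197}{4}\right) - \left(1490 + 3094\right) = \left(-235\right) \left(- \frac{1203}{4}\right) - 4584 = \frac{282705}{4} - 4584 = \frac{264369}{4}$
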